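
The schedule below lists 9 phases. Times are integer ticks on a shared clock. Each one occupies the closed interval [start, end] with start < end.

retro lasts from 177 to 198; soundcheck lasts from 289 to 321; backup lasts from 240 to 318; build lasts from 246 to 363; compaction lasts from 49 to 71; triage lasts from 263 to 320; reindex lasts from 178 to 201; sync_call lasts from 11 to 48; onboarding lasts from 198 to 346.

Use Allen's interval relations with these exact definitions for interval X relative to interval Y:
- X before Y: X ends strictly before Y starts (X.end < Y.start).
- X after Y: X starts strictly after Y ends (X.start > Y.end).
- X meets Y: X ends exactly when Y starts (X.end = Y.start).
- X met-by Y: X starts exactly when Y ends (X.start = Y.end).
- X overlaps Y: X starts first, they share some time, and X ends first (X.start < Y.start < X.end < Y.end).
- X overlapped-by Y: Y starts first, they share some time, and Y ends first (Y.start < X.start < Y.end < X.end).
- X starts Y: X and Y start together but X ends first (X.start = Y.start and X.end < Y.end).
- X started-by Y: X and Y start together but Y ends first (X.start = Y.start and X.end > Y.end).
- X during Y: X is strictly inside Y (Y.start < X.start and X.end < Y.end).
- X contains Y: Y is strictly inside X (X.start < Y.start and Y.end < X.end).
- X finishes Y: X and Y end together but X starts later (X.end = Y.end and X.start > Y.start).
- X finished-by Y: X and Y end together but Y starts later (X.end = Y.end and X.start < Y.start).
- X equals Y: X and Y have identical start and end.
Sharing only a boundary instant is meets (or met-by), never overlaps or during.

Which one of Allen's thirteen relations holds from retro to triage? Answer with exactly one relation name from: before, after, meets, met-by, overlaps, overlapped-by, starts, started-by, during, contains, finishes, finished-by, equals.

before

retro = [177, 198]; triage = [263, 320].
Compare endpoints: retro.start < triage.start, retro.start < triage.end, retro.end < triage.start, retro.end < triage.end.
That pattern is 'before'.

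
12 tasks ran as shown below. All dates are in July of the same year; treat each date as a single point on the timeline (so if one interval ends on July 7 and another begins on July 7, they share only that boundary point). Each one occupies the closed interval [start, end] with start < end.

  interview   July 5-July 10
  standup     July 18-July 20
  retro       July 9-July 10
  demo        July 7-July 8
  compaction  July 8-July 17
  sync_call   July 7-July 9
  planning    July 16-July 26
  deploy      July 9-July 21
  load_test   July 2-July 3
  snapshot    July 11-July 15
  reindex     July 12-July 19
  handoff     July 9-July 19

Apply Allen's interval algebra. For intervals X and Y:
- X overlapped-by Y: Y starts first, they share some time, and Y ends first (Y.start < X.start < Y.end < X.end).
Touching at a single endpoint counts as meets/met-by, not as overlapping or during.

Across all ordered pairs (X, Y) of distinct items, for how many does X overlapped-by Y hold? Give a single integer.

14

Checking all 132 ordered pairs for relation 'overlapped-by'; matching pairs in alphabetical order:
(compaction, interview): compaction overlapped-by interview ✓
(compaction, sync_call): compaction overlapped-by sync_call ✓
(deploy, compaction): deploy overlapped-by compaction ✓
(deploy, interview): deploy overlapped-by interview ✓
(handoff, compaction): handoff overlapped-by compaction ✓
(handoff, interview): handoff overlapped-by interview ✓
(planning, compaction): planning overlapped-by compaction ✓
(planning, deploy): planning overlapped-by deploy ✓
(planning, handoff): planning overlapped-by handoff ✓
(planning, reindex): planning overlapped-by reindex ✓
(reindex, compaction): reindex overlapped-by compaction ✓
(reindex, snapshot): reindex overlapped-by snapshot ✓
(standup, handoff): standup overlapped-by handoff ✓
(standup, reindex): standup overlapped-by reindex ✓
Count: 14.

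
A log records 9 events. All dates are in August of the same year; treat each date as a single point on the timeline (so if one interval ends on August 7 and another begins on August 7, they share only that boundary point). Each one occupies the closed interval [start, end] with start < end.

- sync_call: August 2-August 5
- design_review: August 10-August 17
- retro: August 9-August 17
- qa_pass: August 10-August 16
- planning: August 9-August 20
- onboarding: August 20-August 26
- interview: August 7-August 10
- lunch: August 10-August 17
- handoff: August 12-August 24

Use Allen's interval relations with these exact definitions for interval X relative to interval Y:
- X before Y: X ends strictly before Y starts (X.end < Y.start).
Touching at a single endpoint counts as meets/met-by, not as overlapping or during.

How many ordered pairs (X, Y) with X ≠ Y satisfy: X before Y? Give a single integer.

Checking all 72 ordered pairs for relation 'before'; matching pairs in alphabetical order:
(design_review, onboarding): design_review before onboarding ✓
(interview, handoff): interview before handoff ✓
(interview, onboarding): interview before onboarding ✓
(lunch, onboarding): lunch before onboarding ✓
(qa_pass, onboarding): qa_pass before onboarding ✓
(retro, onboarding): retro before onboarding ✓
(sync_call, design_review): sync_call before design_review ✓
(sync_call, handoff): sync_call before handoff ✓
(sync_call, interview): sync_call before interview ✓
(sync_call, lunch): sync_call before lunch ✓
(sync_call, onboarding): sync_call before onboarding ✓
(sync_call, planning): sync_call before planning ✓
(sync_call, qa_pass): sync_call before qa_pass ✓
(sync_call, retro): sync_call before retro ✓
Count: 14.

14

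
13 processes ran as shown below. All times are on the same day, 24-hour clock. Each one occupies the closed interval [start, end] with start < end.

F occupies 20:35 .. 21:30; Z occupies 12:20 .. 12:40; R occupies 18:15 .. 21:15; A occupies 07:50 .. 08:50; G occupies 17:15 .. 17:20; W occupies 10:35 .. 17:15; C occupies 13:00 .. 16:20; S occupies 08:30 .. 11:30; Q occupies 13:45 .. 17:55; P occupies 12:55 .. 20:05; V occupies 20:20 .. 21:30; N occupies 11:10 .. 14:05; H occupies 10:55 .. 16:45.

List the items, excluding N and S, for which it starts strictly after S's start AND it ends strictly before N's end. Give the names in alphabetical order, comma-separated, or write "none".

Z

Conditions: its start is strictly after S's start (X.start > 08:30) AND its end is strictly before N's end (X.end < 14:05).
A: start 07:50 > 08:30? ✗; end 08:50 < 14:05? ✓ → no.
C: start 13:00 > 08:30? ✓; end 16:20 < 14:05? ✗ → no.
F: start 20:35 > 08:30? ✓; end 21:30 < 14:05? ✗ → no.
G: start 17:15 > 08:30? ✓; end 17:20 < 14:05? ✗ → no.
H: start 10:55 > 08:30? ✓; end 16:45 < 14:05? ✗ → no.
P: start 12:55 > 08:30? ✓; end 20:05 < 14:05? ✗ → no.
Q: start 13:45 > 08:30? ✓; end 17:55 < 14:05? ✗ → no.
R: start 18:15 > 08:30? ✓; end 21:15 < 14:05? ✗ → no.
V: start 20:20 > 08:30? ✓; end 21:30 < 14:05? ✗ → no.
W: start 10:35 > 08:30? ✓; end 17:15 < 14:05? ✗ → no.
Z: start 12:20 > 08:30? ✓; end 12:40 < 14:05? ✓ → yes.
Result: Z.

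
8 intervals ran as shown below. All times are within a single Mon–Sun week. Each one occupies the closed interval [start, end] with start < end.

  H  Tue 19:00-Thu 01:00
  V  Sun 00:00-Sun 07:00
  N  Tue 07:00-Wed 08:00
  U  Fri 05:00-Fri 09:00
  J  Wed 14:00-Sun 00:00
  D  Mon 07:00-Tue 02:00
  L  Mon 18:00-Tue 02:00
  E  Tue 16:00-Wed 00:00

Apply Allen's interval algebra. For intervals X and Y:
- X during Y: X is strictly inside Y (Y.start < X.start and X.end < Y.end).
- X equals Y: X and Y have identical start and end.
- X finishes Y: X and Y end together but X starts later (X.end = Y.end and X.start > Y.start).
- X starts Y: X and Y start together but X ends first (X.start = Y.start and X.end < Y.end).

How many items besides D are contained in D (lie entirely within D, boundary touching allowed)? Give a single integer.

Target D = [Mon 07:00, Tue 02:00].
E [Tue 16:00, Wed 00:00] → after → no.
H [Tue 19:00, Thu 01:00] → after → no.
J [Wed 14:00, Sun 00:00] → after → no.
L [Mon 18:00, Tue 02:00] → finishes → counts.
N [Tue 07:00, Wed 08:00] → after → no.
U [Fri 05:00, Fri 09:00] → after → no.
V [Sun 00:00, Sun 07:00] → after → no.
Total: 1.

1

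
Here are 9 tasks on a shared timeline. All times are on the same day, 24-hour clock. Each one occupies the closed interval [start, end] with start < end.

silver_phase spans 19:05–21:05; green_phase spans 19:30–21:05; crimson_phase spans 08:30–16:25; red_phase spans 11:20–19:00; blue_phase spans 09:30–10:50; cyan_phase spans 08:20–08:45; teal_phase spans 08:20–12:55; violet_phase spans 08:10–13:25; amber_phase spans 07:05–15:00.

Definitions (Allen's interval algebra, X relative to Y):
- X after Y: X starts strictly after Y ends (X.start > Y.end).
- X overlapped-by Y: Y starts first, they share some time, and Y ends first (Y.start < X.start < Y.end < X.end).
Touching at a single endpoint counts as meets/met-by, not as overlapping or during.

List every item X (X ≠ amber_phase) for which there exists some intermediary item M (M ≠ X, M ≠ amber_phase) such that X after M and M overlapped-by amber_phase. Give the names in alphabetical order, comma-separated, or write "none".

green_phase, silver_phase

Target amber_phase = [07:05, 15:00].
Intermediaries M with M overlapped-by amber_phase: crimson_phase, red_phase.
Via crimson_phase — items with X after crimson_phase: green_phase, silver_phase.
Via red_phase — items with X after red_phase: green_phase, silver_phase.
Union: green_phase, silver_phase.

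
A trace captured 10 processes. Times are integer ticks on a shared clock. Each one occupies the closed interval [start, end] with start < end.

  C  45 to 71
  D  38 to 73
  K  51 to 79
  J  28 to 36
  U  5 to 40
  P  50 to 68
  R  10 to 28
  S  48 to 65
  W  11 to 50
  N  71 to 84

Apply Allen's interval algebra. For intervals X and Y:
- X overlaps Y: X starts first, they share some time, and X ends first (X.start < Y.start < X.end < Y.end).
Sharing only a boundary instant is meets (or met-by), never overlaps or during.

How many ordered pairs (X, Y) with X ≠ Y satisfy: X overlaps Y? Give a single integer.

Checking all 90 ordered pairs for relation 'overlaps'; matching pairs in alphabetical order:
(C, K): C overlaps K ✓
(D, K): D overlaps K ✓
(D, N): D overlaps N ✓
(K, N): K overlaps N ✓
(P, K): P overlaps K ✓
(R, W): R overlaps W ✓
(S, K): S overlaps K ✓
(S, P): S overlaps P ✓
(U, D): U overlaps D ✓
(U, W): U overlaps W ✓
(W, C): W overlaps C ✓
(W, D): W overlaps D ✓
(W, S): W overlaps S ✓
Count: 13.

13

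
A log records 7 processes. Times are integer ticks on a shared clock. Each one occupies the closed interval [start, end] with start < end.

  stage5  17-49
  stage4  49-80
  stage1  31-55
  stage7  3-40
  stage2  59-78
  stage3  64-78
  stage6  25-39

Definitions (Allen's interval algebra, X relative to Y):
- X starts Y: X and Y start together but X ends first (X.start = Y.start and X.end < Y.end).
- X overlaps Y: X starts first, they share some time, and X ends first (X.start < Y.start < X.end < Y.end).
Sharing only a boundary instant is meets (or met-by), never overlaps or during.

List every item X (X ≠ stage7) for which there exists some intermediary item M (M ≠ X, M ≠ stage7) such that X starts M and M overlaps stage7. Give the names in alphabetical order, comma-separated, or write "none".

none

Target stage7 = [3, 40].
Intermediaries M with M overlaps stage7: none.
Union: none.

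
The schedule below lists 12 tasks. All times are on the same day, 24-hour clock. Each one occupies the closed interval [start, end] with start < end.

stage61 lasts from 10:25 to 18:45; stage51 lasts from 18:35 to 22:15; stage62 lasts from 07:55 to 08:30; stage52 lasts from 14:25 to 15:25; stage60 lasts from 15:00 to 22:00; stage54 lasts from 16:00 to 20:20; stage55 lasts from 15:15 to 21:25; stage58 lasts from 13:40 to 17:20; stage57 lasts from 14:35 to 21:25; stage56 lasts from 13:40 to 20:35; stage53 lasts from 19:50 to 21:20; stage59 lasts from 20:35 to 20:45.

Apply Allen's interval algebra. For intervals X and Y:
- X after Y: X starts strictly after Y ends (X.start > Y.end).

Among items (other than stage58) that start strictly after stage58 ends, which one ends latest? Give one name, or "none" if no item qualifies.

stage51

Target stage58 = [13:40, 17:20].
stage51 [18:35, 22:15] → after → candidate.
stage52 [14:25, 15:25] → during → excluded.
stage53 [19:50, 21:20] → after → candidate.
stage54 [16:00, 20:20] → overlapped-by → excluded.
stage55 [15:15, 21:25] → overlapped-by → excluded.
stage56 [13:40, 20:35] → started-by → excluded.
stage57 [14:35, 21:25] → overlapped-by → excluded.
stage59 [20:35, 20:45] → after → candidate.
stage60 [15:00, 22:00] → overlapped-by → excluded.
stage61 [10:25, 18:45] → contains → excluded.
stage62 [07:55, 08:30] → before → excluded.
Among candidates, latest end is 22:15 → stage51.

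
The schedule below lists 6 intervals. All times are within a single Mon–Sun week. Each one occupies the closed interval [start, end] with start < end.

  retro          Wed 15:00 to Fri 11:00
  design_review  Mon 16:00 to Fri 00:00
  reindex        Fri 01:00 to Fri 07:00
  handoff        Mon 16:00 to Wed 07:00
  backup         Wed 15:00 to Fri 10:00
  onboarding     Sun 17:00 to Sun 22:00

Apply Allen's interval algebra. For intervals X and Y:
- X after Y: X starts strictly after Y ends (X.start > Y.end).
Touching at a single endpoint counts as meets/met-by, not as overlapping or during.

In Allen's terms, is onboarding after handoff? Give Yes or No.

onboarding = [Sun 17:00, Sun 22:00], handoff = [Mon 16:00, Wed 07:00].
Actual relation of onboarding to handoff: after.
Asked whether 'after' holds → Yes.

Yes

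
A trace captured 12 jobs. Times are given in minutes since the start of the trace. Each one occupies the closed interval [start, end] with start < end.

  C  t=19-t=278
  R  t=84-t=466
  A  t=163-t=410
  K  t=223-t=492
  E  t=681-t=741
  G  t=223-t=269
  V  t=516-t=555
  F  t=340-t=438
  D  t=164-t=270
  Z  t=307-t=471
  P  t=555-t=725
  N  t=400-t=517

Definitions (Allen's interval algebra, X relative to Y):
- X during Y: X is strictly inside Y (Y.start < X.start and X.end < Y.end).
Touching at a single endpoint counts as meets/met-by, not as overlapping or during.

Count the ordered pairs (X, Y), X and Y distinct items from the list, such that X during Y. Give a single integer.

Checking all 132 ordered pairs for relation 'during'; matching pairs in alphabetical order:
(A, R): A during R ✓
(D, A): D during A ✓
(D, C): D during C ✓
(D, R): D during R ✓
(F, K): F during K ✓
(F, R): F during R ✓
(F, Z): F during Z ✓
(G, A): G during A ✓
(G, C): G during C ✓
(G, D): G during D ✓
(G, R): G during R ✓
(Z, K): Z during K ✓
Count: 12.

12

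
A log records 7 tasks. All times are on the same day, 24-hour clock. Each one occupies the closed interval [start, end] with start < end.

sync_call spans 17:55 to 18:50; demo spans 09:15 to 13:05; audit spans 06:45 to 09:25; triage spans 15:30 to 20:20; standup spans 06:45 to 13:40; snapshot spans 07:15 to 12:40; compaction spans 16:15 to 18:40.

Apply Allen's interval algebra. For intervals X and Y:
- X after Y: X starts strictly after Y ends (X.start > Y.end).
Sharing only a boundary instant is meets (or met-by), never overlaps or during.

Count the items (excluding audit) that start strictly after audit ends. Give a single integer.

Target audit = [06:45, 09:25].
compaction [16:15, 18:40] → after → counts.
demo [09:15, 13:05] → overlapped-by → no.
snapshot [07:15, 12:40] → overlapped-by → no.
standup [06:45, 13:40] → started-by → no.
sync_call [17:55, 18:50] → after → counts.
triage [15:30, 20:20] → after → counts.
Total: 3.

3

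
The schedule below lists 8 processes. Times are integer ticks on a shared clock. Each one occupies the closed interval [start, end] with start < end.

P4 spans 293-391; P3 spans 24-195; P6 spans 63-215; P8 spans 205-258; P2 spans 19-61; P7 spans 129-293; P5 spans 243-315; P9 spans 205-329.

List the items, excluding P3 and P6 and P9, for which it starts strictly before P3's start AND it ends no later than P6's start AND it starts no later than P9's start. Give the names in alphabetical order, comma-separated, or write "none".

P2

Conditions: its start is strictly before P3's start (X.start < 24) AND its end is no later than P6's start (X.end <= 63) AND its start is no later than P9's start (X.start <= 205).
P2: start 19 < 24? ✓; end 61 <= 63? ✓; start 19 <= 205? ✓ → yes.
P4: start 293 < 24? ✗; end 391 <= 63? ✗; start 293 <= 205? ✗ → no.
P5: start 243 < 24? ✗; end 315 <= 63? ✗; start 243 <= 205? ✗ → no.
P7: start 129 < 24? ✗; end 293 <= 63? ✗; start 129 <= 205? ✓ → no.
P8: start 205 < 24? ✗; end 258 <= 63? ✗; start 205 <= 205? ✓ → no.
Result: P2.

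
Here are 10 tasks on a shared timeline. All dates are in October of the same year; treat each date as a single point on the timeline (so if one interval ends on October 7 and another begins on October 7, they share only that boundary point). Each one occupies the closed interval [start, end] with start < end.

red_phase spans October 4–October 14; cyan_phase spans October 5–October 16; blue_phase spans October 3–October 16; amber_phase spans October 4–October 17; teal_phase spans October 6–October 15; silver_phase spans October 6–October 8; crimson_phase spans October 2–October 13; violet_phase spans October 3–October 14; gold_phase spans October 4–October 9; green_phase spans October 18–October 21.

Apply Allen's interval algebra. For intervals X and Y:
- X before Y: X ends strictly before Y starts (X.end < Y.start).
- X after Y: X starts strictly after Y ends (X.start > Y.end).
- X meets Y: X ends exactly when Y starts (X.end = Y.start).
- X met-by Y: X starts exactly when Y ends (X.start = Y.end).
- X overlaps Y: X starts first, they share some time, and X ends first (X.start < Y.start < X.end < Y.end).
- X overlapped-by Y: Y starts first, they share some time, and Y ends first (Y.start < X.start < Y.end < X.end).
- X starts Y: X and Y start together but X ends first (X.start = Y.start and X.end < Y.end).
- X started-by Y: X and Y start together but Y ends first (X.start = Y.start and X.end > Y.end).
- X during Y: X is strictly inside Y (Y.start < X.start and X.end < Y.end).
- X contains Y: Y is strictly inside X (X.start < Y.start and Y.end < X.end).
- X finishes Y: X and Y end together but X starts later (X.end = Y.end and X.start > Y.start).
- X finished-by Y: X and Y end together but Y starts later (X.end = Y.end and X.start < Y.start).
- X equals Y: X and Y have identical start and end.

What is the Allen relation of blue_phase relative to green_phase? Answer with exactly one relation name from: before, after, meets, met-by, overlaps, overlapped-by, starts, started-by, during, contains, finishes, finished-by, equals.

before

blue_phase = [October 3, October 16]; green_phase = [October 18, October 21].
Compare endpoints: blue_phase.start < green_phase.start, blue_phase.start < green_phase.end, blue_phase.end < green_phase.start, blue_phase.end < green_phase.end.
That pattern is 'before'.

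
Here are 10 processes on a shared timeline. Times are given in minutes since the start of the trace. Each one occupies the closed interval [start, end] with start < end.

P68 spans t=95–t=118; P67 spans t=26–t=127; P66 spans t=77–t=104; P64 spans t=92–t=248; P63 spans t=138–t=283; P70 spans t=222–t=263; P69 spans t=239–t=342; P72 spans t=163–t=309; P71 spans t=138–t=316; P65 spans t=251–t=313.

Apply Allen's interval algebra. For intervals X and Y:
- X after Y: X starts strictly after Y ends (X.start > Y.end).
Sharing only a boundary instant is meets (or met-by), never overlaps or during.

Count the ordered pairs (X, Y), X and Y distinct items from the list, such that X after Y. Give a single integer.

Checking all 90 ordered pairs for relation 'after'; matching pairs in alphabetical order:
(P63, P66): P63 after P66 ✓
(P63, P67): P63 after P67 ✓
(P63, P68): P63 after P68 ✓
(P65, P64): P65 after P64 ✓
(P65, P66): P65 after P66 ✓
(P65, P67): P65 after P67 ✓
(P65, P68): P65 after P68 ✓
(P69, P66): P69 after P66 ✓
(P69, P67): P69 after P67 ✓
(P69, P68): P69 after P68 ✓
(P70, P66): P70 after P66 ✓
(P70, P67): P70 after P67 ✓
(P70, P68): P70 after P68 ✓
(P71, P66): P71 after P66 ✓
(P71, P67): P71 after P67 ✓
(P71, P68): P71 after P68 ✓
(P72, P66): P72 after P66 ✓
(P72, P67): P72 after P67 ✓
(P72, P68): P72 after P68 ✓
Count: 19.

19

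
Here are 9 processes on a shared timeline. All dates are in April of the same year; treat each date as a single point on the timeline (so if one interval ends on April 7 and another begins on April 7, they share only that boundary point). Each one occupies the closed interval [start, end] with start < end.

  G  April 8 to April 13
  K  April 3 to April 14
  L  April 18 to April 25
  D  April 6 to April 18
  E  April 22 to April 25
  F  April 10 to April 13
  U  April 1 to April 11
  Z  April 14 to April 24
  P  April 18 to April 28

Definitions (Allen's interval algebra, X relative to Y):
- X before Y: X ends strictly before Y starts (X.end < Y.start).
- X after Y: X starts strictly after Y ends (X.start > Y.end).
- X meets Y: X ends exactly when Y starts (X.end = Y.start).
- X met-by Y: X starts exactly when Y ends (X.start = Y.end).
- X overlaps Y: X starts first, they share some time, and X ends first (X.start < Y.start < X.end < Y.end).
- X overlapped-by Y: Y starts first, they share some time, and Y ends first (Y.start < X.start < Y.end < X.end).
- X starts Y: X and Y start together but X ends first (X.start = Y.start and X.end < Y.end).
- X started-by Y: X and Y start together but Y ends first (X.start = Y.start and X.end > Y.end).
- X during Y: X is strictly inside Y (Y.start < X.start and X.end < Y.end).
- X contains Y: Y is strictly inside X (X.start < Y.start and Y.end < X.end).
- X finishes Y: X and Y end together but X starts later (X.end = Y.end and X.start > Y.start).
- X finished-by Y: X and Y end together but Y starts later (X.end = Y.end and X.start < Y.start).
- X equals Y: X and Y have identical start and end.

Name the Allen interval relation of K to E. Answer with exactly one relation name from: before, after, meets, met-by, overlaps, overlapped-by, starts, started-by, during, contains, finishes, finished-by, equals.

before

K = [April 3, April 14]; E = [April 22, April 25].
Compare endpoints: K.start < E.start, K.start < E.end, K.end < E.start, K.end < E.end.
That pattern is 'before'.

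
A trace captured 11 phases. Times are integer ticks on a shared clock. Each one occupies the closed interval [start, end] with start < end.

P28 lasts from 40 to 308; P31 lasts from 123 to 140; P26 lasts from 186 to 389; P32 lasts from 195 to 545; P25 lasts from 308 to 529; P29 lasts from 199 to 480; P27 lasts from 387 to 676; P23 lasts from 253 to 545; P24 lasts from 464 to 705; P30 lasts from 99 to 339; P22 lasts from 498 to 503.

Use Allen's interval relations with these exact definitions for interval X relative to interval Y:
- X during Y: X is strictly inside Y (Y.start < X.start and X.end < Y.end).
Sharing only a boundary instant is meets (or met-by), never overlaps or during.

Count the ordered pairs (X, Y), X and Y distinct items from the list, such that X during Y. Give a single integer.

Checking all 110 ordered pairs for relation 'during'; matching pairs in alphabetical order:
(P22, P23): P22 during P23 ✓
(P22, P24): P22 during P24 ✓
(P22, P25): P22 during P25 ✓
(P22, P27): P22 during P27 ✓
(P22, P32): P22 during P32 ✓
(P25, P23): P25 during P23 ✓
(P25, P32): P25 during P32 ✓
(P29, P32): P29 during P32 ✓
(P31, P28): P31 during P28 ✓
(P31, P30): P31 during P30 ✓
Count: 10.

10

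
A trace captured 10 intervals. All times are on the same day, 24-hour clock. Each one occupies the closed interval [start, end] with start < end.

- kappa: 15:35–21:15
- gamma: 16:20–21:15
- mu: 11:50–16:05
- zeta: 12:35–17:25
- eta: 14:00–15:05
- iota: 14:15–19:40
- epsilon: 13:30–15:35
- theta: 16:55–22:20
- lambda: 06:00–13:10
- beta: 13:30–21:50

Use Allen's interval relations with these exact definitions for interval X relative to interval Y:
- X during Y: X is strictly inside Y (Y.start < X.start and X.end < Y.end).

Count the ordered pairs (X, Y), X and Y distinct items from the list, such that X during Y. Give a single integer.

Checking all 90 ordered pairs for relation 'during'; matching pairs in alphabetical order:
(epsilon, mu): epsilon during mu ✓
(epsilon, zeta): epsilon during zeta ✓
(eta, beta): eta during beta ✓
(eta, epsilon): eta during epsilon ✓
(eta, mu): eta during mu ✓
(eta, zeta): eta during zeta ✓
(gamma, beta): gamma during beta ✓
(iota, beta): iota during beta ✓
(kappa, beta): kappa during beta ✓
Count: 9.

9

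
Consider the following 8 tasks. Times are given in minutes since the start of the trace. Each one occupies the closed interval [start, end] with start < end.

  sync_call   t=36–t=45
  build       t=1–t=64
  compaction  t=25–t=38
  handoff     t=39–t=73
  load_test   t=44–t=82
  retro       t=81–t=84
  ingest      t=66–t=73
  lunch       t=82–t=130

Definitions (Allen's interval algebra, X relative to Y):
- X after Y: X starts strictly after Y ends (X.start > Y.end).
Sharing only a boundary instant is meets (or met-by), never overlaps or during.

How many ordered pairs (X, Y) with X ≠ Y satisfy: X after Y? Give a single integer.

15

Checking all 56 ordered pairs for relation 'after'; matching pairs in alphabetical order:
(handoff, compaction): handoff after compaction ✓
(ingest, build): ingest after build ✓
(ingest, compaction): ingest after compaction ✓
(ingest, sync_call): ingest after sync_call ✓
(load_test, compaction): load_test after compaction ✓
(lunch, build): lunch after build ✓
(lunch, compaction): lunch after compaction ✓
(lunch, handoff): lunch after handoff ✓
(lunch, ingest): lunch after ingest ✓
(lunch, sync_call): lunch after sync_call ✓
(retro, build): retro after build ✓
(retro, compaction): retro after compaction ✓
(retro, handoff): retro after handoff ✓
(retro, ingest): retro after ingest ✓
(retro, sync_call): retro after sync_call ✓
Count: 15.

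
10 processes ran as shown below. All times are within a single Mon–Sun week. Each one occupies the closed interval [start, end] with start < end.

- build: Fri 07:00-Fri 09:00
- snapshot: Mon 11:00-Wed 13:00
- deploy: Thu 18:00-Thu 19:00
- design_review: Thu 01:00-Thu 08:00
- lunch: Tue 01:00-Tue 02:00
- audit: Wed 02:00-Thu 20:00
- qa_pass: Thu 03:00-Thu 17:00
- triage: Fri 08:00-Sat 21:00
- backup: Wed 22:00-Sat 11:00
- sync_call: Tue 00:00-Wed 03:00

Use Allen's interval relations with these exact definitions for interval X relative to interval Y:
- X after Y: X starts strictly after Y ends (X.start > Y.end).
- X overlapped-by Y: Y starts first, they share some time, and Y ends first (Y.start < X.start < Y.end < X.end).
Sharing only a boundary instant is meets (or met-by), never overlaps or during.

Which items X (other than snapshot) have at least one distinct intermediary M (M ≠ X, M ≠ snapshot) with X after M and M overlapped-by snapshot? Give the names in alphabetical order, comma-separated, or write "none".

build, triage

Target snapshot = [Mon 11:00, Wed 13:00].
Intermediaries M with M overlapped-by snapshot: audit.
Via audit — items with X after audit: build, triage.
Union: build, triage.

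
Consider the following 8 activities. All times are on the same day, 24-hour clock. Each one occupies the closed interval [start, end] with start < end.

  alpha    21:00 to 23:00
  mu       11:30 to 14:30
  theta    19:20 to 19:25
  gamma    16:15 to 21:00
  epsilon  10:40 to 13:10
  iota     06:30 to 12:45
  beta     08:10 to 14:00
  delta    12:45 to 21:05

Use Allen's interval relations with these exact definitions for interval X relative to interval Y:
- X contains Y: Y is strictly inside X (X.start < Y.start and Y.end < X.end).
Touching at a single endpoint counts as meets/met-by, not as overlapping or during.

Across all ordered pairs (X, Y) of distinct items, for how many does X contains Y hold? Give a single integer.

4

Checking all 56 ordered pairs for relation 'contains'; matching pairs in alphabetical order:
(beta, epsilon): beta contains epsilon ✓
(delta, gamma): delta contains gamma ✓
(delta, theta): delta contains theta ✓
(gamma, theta): gamma contains theta ✓
Count: 4.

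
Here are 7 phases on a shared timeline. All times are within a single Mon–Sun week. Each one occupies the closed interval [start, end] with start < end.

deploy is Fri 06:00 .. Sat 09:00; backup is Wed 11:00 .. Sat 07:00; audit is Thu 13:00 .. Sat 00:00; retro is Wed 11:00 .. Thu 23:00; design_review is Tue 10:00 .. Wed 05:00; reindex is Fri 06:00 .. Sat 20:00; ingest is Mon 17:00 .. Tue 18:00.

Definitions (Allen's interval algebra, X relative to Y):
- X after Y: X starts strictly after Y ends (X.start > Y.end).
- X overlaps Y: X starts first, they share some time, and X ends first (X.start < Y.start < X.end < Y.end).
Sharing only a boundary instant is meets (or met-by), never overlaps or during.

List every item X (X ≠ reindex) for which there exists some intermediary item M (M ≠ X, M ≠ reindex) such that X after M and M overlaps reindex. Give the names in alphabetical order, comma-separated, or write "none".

Target reindex = [Fri 06:00, Sat 20:00].
Intermediaries M with M overlaps reindex: audit, backup.
Via audit — items with X after audit: none.
Via backup — items with X after backup: none.
Union: none.

none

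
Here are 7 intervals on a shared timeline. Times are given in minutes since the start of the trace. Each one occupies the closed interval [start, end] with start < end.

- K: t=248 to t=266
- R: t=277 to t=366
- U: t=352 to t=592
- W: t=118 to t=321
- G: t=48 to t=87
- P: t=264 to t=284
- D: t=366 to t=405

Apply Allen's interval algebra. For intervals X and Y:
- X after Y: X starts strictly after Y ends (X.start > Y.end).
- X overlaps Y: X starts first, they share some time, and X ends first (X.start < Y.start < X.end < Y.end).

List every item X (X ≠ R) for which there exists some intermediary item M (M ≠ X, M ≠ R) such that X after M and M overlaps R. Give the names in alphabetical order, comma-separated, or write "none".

D, U

Target R = [t=277, t=366].
Intermediaries M with M overlaps R: P, W.
Via P — items with X after P: D, U.
Via W — items with X after W: D, U.
Union: D, U.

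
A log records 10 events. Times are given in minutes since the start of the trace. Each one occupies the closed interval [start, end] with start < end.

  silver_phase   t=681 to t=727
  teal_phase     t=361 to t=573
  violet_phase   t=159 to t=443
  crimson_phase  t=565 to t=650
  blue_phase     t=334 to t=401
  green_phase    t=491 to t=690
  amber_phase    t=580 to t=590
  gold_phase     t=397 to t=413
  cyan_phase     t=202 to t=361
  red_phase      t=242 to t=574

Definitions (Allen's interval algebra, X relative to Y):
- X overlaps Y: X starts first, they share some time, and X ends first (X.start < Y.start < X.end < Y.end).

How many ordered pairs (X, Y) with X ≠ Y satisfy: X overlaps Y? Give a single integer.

11

Checking all 90 ordered pairs for relation 'overlaps'; matching pairs in alphabetical order:
(blue_phase, gold_phase): blue_phase overlaps gold_phase ✓
(blue_phase, teal_phase): blue_phase overlaps teal_phase ✓
(cyan_phase, blue_phase): cyan_phase overlaps blue_phase ✓
(cyan_phase, red_phase): cyan_phase overlaps red_phase ✓
(green_phase, silver_phase): green_phase overlaps silver_phase ✓
(red_phase, crimson_phase): red_phase overlaps crimson_phase ✓
(red_phase, green_phase): red_phase overlaps green_phase ✓
(teal_phase, crimson_phase): teal_phase overlaps crimson_phase ✓
(teal_phase, green_phase): teal_phase overlaps green_phase ✓
(violet_phase, red_phase): violet_phase overlaps red_phase ✓
(violet_phase, teal_phase): violet_phase overlaps teal_phase ✓
Count: 11.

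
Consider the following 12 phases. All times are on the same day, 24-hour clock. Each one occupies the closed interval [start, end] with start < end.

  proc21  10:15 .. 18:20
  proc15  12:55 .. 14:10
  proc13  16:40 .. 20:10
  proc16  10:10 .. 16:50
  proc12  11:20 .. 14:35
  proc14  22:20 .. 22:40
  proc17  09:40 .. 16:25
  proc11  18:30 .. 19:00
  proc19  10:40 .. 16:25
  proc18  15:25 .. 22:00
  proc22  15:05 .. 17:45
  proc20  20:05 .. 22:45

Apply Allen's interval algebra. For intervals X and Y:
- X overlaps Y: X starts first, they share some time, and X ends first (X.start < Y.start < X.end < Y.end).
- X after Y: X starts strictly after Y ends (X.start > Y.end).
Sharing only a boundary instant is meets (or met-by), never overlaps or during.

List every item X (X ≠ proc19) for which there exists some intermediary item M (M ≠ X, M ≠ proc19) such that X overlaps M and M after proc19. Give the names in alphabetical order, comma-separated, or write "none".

Target proc19 = [10:40, 16:25].
Intermediaries M with M after proc19: proc11, proc13, proc14, proc20.
Via proc11 — items with X overlaps proc11: none.
Via proc13 — items with X overlaps proc13: proc16, proc21, proc22.
Via proc14 — items with X overlaps proc14: none.
Via proc20 — items with X overlaps proc20: proc13, proc18.
Union: proc13, proc16, proc18, proc21, proc22.

proc13, proc16, proc18, proc21, proc22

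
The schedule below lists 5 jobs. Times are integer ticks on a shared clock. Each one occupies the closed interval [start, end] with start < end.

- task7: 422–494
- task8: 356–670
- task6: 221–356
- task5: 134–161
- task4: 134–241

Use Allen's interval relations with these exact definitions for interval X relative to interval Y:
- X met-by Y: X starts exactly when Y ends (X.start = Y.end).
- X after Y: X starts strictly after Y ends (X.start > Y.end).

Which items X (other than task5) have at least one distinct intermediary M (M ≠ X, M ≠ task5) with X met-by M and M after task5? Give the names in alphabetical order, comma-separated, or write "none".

task8

Target task5 = [134, 161].
Intermediaries M with M after task5: task6, task7, task8.
Via task6 — items with X met-by task6: task8.
Via task7 — items with X met-by task7: none.
Via task8 — items with X met-by task8: none.
Union: task8.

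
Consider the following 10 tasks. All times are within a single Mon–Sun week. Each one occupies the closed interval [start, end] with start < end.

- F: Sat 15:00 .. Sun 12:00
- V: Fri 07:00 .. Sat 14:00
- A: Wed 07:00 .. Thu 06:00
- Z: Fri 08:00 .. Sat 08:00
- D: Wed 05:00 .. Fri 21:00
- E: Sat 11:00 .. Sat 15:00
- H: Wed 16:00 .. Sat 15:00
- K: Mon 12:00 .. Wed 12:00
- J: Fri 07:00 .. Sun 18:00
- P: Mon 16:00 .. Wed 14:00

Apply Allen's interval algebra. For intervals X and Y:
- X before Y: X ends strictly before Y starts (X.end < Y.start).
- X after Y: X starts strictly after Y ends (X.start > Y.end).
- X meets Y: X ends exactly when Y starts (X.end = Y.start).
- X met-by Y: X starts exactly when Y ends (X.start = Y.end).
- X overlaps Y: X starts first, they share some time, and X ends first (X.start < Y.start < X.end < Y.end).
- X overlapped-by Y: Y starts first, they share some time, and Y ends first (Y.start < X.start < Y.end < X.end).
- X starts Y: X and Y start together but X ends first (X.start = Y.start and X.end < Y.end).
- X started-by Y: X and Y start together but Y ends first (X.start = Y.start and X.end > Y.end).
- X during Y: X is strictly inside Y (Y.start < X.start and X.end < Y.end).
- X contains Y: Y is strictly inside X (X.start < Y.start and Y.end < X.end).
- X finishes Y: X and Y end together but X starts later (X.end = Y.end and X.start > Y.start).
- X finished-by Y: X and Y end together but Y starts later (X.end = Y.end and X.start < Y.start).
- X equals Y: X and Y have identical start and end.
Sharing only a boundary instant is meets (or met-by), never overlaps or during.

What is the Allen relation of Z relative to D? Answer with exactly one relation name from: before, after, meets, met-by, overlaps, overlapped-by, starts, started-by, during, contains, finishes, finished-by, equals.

Z = [Fri 08:00, Sat 08:00]; D = [Wed 05:00, Fri 21:00].
Compare endpoints: Z.start > D.start, Z.start < D.end, Z.end > D.start, Z.end > D.end.
That pattern is 'overlapped-by'.

overlapped-by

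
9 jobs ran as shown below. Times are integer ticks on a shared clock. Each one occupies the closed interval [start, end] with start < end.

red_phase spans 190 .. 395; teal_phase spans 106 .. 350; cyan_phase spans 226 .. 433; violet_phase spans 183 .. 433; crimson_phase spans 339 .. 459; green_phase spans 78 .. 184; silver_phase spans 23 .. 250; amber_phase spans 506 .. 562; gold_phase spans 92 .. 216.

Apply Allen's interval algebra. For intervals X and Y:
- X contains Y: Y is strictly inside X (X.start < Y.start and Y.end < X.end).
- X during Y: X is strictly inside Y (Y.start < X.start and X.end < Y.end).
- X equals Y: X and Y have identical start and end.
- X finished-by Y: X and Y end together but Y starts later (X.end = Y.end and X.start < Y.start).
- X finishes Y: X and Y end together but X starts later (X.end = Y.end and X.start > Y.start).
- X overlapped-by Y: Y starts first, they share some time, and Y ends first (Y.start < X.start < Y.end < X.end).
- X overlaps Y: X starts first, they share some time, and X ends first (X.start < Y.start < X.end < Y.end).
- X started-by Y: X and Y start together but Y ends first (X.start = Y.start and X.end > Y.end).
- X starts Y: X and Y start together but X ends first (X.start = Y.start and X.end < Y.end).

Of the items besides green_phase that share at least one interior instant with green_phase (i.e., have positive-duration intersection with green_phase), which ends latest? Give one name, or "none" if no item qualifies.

Target green_phase = [78, 184].
amber_phase [506, 562] → after → excluded.
crimson_phase [339, 459] → after → excluded.
cyan_phase [226, 433] → after → excluded.
gold_phase [92, 216] → overlapped-by → candidate.
red_phase [190, 395] → after → excluded.
silver_phase [23, 250] → contains → candidate.
teal_phase [106, 350] → overlapped-by → candidate.
violet_phase [183, 433] → overlapped-by → candidate.
Among candidates, latest end is 433 → violet_phase.

violet_phase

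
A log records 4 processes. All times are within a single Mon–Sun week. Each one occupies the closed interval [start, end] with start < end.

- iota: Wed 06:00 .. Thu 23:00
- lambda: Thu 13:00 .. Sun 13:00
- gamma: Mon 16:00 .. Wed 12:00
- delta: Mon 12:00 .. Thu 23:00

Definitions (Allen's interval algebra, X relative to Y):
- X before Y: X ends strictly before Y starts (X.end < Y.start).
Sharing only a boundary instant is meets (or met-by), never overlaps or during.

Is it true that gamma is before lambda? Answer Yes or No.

Yes

gamma = [Mon 16:00, Wed 12:00], lambda = [Thu 13:00, Sun 13:00].
Actual relation of gamma to lambda: before.
Asked whether 'before' holds → Yes.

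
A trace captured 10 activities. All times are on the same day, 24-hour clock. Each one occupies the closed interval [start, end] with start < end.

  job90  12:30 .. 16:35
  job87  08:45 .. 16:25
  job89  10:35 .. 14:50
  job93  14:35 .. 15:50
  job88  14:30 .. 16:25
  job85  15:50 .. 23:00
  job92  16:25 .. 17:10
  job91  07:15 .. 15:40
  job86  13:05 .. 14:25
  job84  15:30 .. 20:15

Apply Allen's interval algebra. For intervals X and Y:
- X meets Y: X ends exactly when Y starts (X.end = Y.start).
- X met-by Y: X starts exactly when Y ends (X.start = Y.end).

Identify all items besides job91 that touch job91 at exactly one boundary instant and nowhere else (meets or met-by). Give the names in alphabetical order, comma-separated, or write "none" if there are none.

none

Target job91 = [07:15, 15:40].
job84 [15:30, 20:15] → overlapped-by → no.
job85 [15:50, 23:00] → after → no.
job86 [13:05, 14:25] → during → no.
job87 [08:45, 16:25] → overlapped-by → no.
job88 [14:30, 16:25] → overlapped-by → no.
job89 [10:35, 14:50] → during → no.
job90 [12:30, 16:35] → overlapped-by → no.
job92 [16:25, 17:10] → after → no.
job93 [14:35, 15:50] → overlapped-by → no.
Result: none.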